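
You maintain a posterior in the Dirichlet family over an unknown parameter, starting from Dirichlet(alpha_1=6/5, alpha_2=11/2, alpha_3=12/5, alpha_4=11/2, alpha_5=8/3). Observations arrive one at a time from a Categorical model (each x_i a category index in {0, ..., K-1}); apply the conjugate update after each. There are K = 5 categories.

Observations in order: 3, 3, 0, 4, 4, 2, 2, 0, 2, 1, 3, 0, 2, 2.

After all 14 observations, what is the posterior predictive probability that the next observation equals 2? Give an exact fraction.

111/469

obs 1: x=3 → posterior Dirichlet(6/5, 11/2, 12/5, 13/2, 8/3)
obs 2: x=3 → posterior Dirichlet(6/5, 11/2, 12/5, 15/2, 8/3)
obs 3: x=0 → posterior Dirichlet(11/5, 11/2, 12/5, 15/2, 8/3)
obs 4: x=4 → posterior Dirichlet(11/5, 11/2, 12/5, 15/2, 11/3)
obs 5: x=4 → posterior Dirichlet(11/5, 11/2, 12/5, 15/2, 14/3)
obs 6: x=2 → posterior Dirichlet(11/5, 11/2, 17/5, 15/2, 14/3)
obs 7: x=2 → posterior Dirichlet(11/5, 11/2, 22/5, 15/2, 14/3)
obs 8: x=0 → posterior Dirichlet(16/5, 11/2, 22/5, 15/2, 14/3)
obs 9: x=2 → posterior Dirichlet(16/5, 11/2, 27/5, 15/2, 14/3)
obs 10: x=1 → posterior Dirichlet(16/5, 13/2, 27/5, 15/2, 14/3)
obs 11: x=3 → posterior Dirichlet(16/5, 13/2, 27/5, 17/2, 14/3)
obs 12: x=0 → posterior Dirichlet(21/5, 13/2, 27/5, 17/2, 14/3)
obs 13: x=2 → posterior Dirichlet(21/5, 13/2, 32/5, 17/2, 14/3)
obs 14: x=2 → posterior Dirichlet(21/5, 13/2, 37/5, 17/2, 14/3)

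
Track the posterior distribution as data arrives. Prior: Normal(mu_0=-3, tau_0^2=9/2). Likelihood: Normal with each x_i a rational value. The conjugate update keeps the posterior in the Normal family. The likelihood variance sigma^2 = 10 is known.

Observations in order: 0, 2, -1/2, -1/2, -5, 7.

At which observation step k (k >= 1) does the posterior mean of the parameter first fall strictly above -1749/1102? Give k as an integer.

k = 2

obs 1: x=0 → posterior Normal(-60/29, 90/29)
obs 2: x=2 → posterior Normal(-21/19, 45/19)
obs 3: x=-1/2 → posterior Normal(-93/94, 90/47)
obs 4: x=-1/2 → posterior Normal(-51/56, 45/28)
obs 5: x=-5 → posterior Normal(-96/65, 18/13)
obs 6: x=7 → posterior Normal(-33/74, 45/37)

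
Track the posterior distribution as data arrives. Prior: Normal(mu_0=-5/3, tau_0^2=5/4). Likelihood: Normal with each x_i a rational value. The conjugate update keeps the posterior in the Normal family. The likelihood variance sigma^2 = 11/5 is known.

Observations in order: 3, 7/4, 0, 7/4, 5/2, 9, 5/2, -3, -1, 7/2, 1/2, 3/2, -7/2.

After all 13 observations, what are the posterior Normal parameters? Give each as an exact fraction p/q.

mu_0=2335/2214, tau_0^2=55/369

obs 1: x=3 → posterior Normal(5/207, 55/69)
obs 2: x=7/4 → posterior Normal(545/1128, 55/94)
obs 3: x=0 → posterior Normal(545/1428, 55/119)
obs 4: x=7/4 → posterior Normal(535/864, 55/144)
obs 5: x=5/2 → posterior Normal(35/39, 55/169)
obs 6: x=9 → posterior Normal(565/291, 55/194)
obs 7: x=5/2 → posterior Normal(2635/1314, 55/219)
obs 8: x=-3 → posterior Normal(2185/1464, 55/244)
obs 9: x=-1 → posterior Normal(2035/1614, 55/269)
obs 10: x=7/2 → posterior Normal(640/441, 55/294)
obs 11: x=1/2 → posterior Normal(2635/1914, 5/29)
obs 12: x=3/2 → posterior Normal(715/516, 55/344)
obs 13: x=-7/2 → posterior Normal(2335/2214, 55/369)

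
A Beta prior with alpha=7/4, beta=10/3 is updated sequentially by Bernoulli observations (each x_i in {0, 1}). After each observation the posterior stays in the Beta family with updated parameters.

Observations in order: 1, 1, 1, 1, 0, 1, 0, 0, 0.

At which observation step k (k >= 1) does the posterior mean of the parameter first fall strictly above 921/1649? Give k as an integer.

obs 1: x=1 → posterior Beta(11/4, 10/3)
obs 2: x=1 → posterior Beta(15/4, 10/3)
obs 3: x=1 → posterior Beta(19/4, 10/3)
obs 4: x=1 → posterior Beta(23/4, 10/3)
obs 5: x=0 → posterior Beta(23/4, 13/3)
obs 6: x=1 → posterior Beta(27/4, 13/3)
obs 7: x=0 → posterior Beta(27/4, 16/3)
obs 8: x=0 → posterior Beta(27/4, 19/3)
obs 9: x=0 → posterior Beta(27/4, 22/3)

k = 3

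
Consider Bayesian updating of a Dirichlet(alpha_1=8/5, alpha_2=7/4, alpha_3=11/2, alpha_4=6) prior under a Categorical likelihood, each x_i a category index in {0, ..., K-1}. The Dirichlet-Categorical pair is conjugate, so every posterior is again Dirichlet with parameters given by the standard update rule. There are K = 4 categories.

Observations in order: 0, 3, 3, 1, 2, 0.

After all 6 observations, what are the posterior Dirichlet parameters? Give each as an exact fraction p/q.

obs 1: x=0 → posterior Dirichlet(13/5, 7/4, 11/2, 6)
obs 2: x=3 → posterior Dirichlet(13/5, 7/4, 11/2, 7)
obs 3: x=3 → posterior Dirichlet(13/5, 7/4, 11/2, 8)
obs 4: x=1 → posterior Dirichlet(13/5, 11/4, 11/2, 8)
obs 5: x=2 → posterior Dirichlet(13/5, 11/4, 13/2, 8)
obs 6: x=0 → posterior Dirichlet(18/5, 11/4, 13/2, 8)

alpha_1=18/5, alpha_2=11/4, alpha_3=13/2, alpha_4=8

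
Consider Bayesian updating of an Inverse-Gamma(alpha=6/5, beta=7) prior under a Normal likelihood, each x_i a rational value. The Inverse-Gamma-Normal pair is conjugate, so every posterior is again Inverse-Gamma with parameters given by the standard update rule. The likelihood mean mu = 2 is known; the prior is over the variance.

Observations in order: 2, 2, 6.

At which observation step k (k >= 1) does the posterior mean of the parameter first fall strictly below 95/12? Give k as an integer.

k = 2

obs 1: x=2 → posterior Inverse-Gamma(17/10, 7)
obs 2: x=2 → posterior Inverse-Gamma(11/5, 7)
obs 3: x=6 → posterior Inverse-Gamma(27/10, 15)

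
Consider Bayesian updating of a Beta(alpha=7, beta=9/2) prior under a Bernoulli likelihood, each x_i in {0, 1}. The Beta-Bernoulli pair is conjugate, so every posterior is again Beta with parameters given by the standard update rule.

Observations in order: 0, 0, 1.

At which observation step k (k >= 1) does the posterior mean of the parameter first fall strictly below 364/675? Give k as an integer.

obs 1: x=0 → posterior Beta(7, 11/2)
obs 2: x=0 → posterior Beta(7, 13/2)
obs 3: x=1 → posterior Beta(8, 13/2)

k = 2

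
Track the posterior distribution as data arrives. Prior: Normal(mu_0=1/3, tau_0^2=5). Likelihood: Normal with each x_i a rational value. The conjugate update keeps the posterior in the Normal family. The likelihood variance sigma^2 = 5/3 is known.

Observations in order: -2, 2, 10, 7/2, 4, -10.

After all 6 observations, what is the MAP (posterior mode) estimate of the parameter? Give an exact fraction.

137/114

obs 1: x=-2 → posterior Normal(-17/12, 5/4)
obs 2: x=2 → posterior Normal(1/21, 5/7)
obs 3: x=10 → posterior Normal(91/30, 1/2)
obs 4: x=7/2 → posterior Normal(245/78, 5/13)
obs 5: x=4 → posterior Normal(317/96, 5/16)
obs 6: x=-10 → posterior Normal(137/114, 5/19)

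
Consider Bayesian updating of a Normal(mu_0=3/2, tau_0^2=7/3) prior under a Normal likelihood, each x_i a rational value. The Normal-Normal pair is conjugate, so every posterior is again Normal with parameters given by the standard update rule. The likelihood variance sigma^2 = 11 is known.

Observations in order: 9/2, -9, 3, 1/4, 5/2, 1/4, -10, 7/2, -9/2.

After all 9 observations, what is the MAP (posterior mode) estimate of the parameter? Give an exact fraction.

-17/96

obs 1: x=9/2 → posterior Normal(81/40, 77/40)
obs 2: x=-9 → posterior Normal(18/47, 77/47)
obs 3: x=3 → posterior Normal(13/18, 77/54)
obs 4: x=1/4 → posterior Normal(163/244, 77/61)
obs 5: x=5/2 → posterior Normal(233/272, 77/68)
obs 6: x=1/4 → posterior Normal(4/5, 77/75)
obs 7: x=-10 → posterior Normal(-5/41, 77/82)
obs 8: x=7/2 → posterior Normal(29/178, 77/89)
obs 9: x=-9/2 → posterior Normal(-17/96, 77/96)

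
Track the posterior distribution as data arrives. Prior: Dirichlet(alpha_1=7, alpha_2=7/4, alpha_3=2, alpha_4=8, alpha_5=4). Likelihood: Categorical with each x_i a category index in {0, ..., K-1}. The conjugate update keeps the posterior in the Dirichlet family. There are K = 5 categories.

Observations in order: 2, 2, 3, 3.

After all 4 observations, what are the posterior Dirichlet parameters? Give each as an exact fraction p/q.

alpha_1=7, alpha_2=7/4, alpha_3=4, alpha_4=10, alpha_5=4

obs 1: x=2 → posterior Dirichlet(7, 7/4, 3, 8, 4)
obs 2: x=2 → posterior Dirichlet(7, 7/4, 4, 8, 4)
obs 3: x=3 → posterior Dirichlet(7, 7/4, 4, 9, 4)
obs 4: x=3 → posterior Dirichlet(7, 7/4, 4, 10, 4)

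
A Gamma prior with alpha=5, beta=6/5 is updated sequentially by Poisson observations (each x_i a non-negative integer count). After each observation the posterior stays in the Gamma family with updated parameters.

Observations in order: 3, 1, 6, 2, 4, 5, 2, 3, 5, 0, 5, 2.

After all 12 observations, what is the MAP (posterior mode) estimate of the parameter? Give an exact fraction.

obs 1: x=3 → posterior Gamma(8, 11/5)
obs 2: x=1 → posterior Gamma(9, 16/5)
obs 3: x=6 → posterior Gamma(15, 21/5)
obs 4: x=2 → posterior Gamma(17, 26/5)
obs 5: x=4 → posterior Gamma(21, 31/5)
obs 6: x=5 → posterior Gamma(26, 36/5)
obs 7: x=2 → posterior Gamma(28, 41/5)
obs 8: x=3 → posterior Gamma(31, 46/5)
obs 9: x=5 → posterior Gamma(36, 51/5)
obs 10: x=0 → posterior Gamma(36, 56/5)
obs 11: x=5 → posterior Gamma(41, 61/5)
obs 12: x=2 → posterior Gamma(43, 66/5)

35/11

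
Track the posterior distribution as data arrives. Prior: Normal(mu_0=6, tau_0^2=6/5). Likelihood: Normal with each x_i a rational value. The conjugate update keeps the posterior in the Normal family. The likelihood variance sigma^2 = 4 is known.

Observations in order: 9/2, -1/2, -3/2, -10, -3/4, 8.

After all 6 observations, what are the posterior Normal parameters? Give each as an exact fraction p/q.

obs 1: x=9/2 → posterior Normal(147/26, 12/13)
obs 2: x=-1/2 → posterior Normal(9/2, 3/4)
obs 3: x=-3/2 → posterior Normal(135/38, 12/19)
obs 4: x=-10 → posterior Normal(75/44, 6/11)
obs 5: x=-3/4 → posterior Normal(141/100, 12/25)
obs 6: x=8 → posterior Normal(237/112, 3/7)

mu_0=237/112, tau_0^2=3/7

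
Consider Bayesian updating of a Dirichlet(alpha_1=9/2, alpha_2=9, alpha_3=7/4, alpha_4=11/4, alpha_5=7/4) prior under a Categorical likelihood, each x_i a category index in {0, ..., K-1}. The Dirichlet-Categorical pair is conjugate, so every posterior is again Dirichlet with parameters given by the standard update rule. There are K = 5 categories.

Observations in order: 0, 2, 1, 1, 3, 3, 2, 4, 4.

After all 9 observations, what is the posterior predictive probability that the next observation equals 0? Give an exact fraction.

obs 1: x=0 → posterior Dirichlet(11/2, 9, 7/4, 11/4, 7/4)
obs 2: x=2 → posterior Dirichlet(11/2, 9, 11/4, 11/4, 7/4)
obs 3: x=1 → posterior Dirichlet(11/2, 10, 11/4, 11/4, 7/4)
obs 4: x=1 → posterior Dirichlet(11/2, 11, 11/4, 11/4, 7/4)
obs 5: x=3 → posterior Dirichlet(11/2, 11, 11/4, 15/4, 7/4)
obs 6: x=3 → posterior Dirichlet(11/2, 11, 11/4, 19/4, 7/4)
obs 7: x=2 → posterior Dirichlet(11/2, 11, 15/4, 19/4, 7/4)
obs 8: x=4 → posterior Dirichlet(11/2, 11, 15/4, 19/4, 11/4)
obs 9: x=4 → posterior Dirichlet(11/2, 11, 15/4, 19/4, 15/4)

22/115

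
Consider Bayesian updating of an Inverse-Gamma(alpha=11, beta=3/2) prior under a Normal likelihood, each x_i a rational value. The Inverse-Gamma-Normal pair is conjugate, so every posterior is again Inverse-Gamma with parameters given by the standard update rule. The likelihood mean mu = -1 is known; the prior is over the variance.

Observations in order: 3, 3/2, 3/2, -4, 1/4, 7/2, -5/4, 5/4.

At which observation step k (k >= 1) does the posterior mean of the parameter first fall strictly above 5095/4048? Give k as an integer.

obs 1: x=3 → posterior Inverse-Gamma(23/2, 19/2)
obs 2: x=3/2 → posterior Inverse-Gamma(12, 101/8)
obs 3: x=3/2 → posterior Inverse-Gamma(25/2, 63/4)
obs 4: x=-4 → posterior Inverse-Gamma(13, 81/4)
obs 5: x=1/4 → posterior Inverse-Gamma(27/2, 673/32)
obs 6: x=7/2 → posterior Inverse-Gamma(14, 997/32)
obs 7: x=-5/4 → posterior Inverse-Gamma(29/2, 499/16)
obs 8: x=5/4 → posterior Inverse-Gamma(15, 1079/32)

k = 3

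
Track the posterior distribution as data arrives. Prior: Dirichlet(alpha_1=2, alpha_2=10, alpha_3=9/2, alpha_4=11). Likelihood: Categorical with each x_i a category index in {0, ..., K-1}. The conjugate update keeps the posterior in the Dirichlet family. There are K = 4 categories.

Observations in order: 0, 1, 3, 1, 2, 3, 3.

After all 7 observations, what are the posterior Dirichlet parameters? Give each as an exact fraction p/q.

obs 1: x=0 → posterior Dirichlet(3, 10, 9/2, 11)
obs 2: x=1 → posterior Dirichlet(3, 11, 9/2, 11)
obs 3: x=3 → posterior Dirichlet(3, 11, 9/2, 12)
obs 4: x=1 → posterior Dirichlet(3, 12, 9/2, 12)
obs 5: x=2 → posterior Dirichlet(3, 12, 11/2, 12)
obs 6: x=3 → posterior Dirichlet(3, 12, 11/2, 13)
obs 7: x=3 → posterior Dirichlet(3, 12, 11/2, 14)

alpha_1=3, alpha_2=12, alpha_3=11/2, alpha_4=14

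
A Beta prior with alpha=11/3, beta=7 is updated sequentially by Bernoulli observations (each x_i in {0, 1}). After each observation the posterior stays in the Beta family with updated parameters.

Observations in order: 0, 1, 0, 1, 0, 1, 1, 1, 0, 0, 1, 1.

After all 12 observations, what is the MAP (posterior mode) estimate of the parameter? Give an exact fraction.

29/62

obs 1: x=0 → posterior Beta(11/3, 8)
obs 2: x=1 → posterior Beta(14/3, 8)
obs 3: x=0 → posterior Beta(14/3, 9)
obs 4: x=1 → posterior Beta(17/3, 9)
obs 5: x=0 → posterior Beta(17/3, 10)
obs 6: x=1 → posterior Beta(20/3, 10)
obs 7: x=1 → posterior Beta(23/3, 10)
obs 8: x=1 → posterior Beta(26/3, 10)
obs 9: x=0 → posterior Beta(26/3, 11)
obs 10: x=0 → posterior Beta(26/3, 12)
obs 11: x=1 → posterior Beta(29/3, 12)
obs 12: x=1 → posterior Beta(32/3, 12)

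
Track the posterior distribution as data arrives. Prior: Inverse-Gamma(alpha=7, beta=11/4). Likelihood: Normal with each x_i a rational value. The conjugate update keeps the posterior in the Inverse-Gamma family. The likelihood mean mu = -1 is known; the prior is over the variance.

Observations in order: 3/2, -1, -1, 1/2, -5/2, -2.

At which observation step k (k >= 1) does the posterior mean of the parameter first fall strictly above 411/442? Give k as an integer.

k = 5

obs 1: x=3/2 → posterior Inverse-Gamma(15/2, 47/8)
obs 2: x=-1 → posterior Inverse-Gamma(8, 47/8)
obs 3: x=-1 → posterior Inverse-Gamma(17/2, 47/8)
obs 4: x=1/2 → posterior Inverse-Gamma(9, 7)
obs 5: x=-5/2 → posterior Inverse-Gamma(19/2, 65/8)
obs 6: x=-2 → posterior Inverse-Gamma(10, 69/8)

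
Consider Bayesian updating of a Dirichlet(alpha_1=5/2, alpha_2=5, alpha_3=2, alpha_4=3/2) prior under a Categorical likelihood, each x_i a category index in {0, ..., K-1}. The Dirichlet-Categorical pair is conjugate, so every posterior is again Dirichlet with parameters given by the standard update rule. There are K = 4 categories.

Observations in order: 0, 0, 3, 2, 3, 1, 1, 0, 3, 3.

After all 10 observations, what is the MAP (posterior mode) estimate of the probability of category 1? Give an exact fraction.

obs 1: x=0 → posterior Dirichlet(7/2, 5, 2, 3/2)
obs 2: x=0 → posterior Dirichlet(9/2, 5, 2, 3/2)
obs 3: x=3 → posterior Dirichlet(9/2, 5, 2, 5/2)
obs 4: x=2 → posterior Dirichlet(9/2, 5, 3, 5/2)
obs 5: x=3 → posterior Dirichlet(9/2, 5, 3, 7/2)
obs 6: x=1 → posterior Dirichlet(9/2, 6, 3, 7/2)
obs 7: x=1 → posterior Dirichlet(9/2, 7, 3, 7/2)
obs 8: x=0 → posterior Dirichlet(11/2, 7, 3, 7/2)
obs 9: x=3 → posterior Dirichlet(11/2, 7, 3, 9/2)
obs 10: x=3 → posterior Dirichlet(11/2, 7, 3, 11/2)

6/17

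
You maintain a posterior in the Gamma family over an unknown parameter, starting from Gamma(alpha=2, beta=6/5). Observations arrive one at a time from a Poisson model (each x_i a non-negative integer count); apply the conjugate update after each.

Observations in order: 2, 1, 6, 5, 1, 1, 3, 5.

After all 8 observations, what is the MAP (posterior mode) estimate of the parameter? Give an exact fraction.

obs 1: x=2 → posterior Gamma(4, 11/5)
obs 2: x=1 → posterior Gamma(5, 16/5)
obs 3: x=6 → posterior Gamma(11, 21/5)
obs 4: x=5 → posterior Gamma(16, 26/5)
obs 5: x=1 → posterior Gamma(17, 31/5)
obs 6: x=1 → posterior Gamma(18, 36/5)
obs 7: x=3 → posterior Gamma(21, 41/5)
obs 8: x=5 → posterior Gamma(26, 46/5)

125/46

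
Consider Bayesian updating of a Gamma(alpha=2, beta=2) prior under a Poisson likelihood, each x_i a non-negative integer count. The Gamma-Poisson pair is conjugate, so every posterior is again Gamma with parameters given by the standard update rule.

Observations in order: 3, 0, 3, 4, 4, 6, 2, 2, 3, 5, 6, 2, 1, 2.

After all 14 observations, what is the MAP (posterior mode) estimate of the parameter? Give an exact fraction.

obs 1: x=3 → posterior Gamma(5, 3)
obs 2: x=0 → posterior Gamma(5, 4)
obs 3: x=3 → posterior Gamma(8, 5)
obs 4: x=4 → posterior Gamma(12, 6)
obs 5: x=4 → posterior Gamma(16, 7)
obs 6: x=6 → posterior Gamma(22, 8)
obs 7: x=2 → posterior Gamma(24, 9)
obs 8: x=2 → posterior Gamma(26, 10)
obs 9: x=3 → posterior Gamma(29, 11)
obs 10: x=5 → posterior Gamma(34, 12)
obs 11: x=6 → posterior Gamma(40, 13)
obs 12: x=2 → posterior Gamma(42, 14)
obs 13: x=1 → posterior Gamma(43, 15)
obs 14: x=2 → posterior Gamma(45, 16)

11/4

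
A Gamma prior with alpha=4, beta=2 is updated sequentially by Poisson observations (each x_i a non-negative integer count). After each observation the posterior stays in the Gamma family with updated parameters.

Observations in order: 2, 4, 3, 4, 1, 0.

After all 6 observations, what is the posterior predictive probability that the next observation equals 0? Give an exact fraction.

18014398509481984/150094635296999121

obs 1: x=2 → posterior Gamma(6, 3)
obs 2: x=4 → posterior Gamma(10, 4)
obs 3: x=3 → posterior Gamma(13, 5)
obs 4: x=4 → posterior Gamma(17, 6)
obs 5: x=1 → posterior Gamma(18, 7)
obs 6: x=0 → posterior Gamma(18, 8)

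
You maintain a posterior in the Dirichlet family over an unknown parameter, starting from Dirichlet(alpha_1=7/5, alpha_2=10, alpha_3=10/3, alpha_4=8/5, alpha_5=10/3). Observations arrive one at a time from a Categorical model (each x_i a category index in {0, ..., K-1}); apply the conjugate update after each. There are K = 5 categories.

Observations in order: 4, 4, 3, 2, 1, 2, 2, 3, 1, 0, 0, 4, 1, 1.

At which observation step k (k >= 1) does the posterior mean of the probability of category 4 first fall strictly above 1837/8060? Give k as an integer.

k = 2

obs 1: x=4 → posterior Dirichlet(7/5, 10, 10/3, 8/5, 13/3)
obs 2: x=4 → posterior Dirichlet(7/5, 10, 10/3, 8/5, 16/3)
obs 3: x=3 → posterior Dirichlet(7/5, 10, 10/3, 13/5, 16/3)
obs 4: x=2 → posterior Dirichlet(7/5, 10, 13/3, 13/5, 16/3)
obs 5: x=1 → posterior Dirichlet(7/5, 11, 13/3, 13/5, 16/3)
obs 6: x=2 → posterior Dirichlet(7/5, 11, 16/3, 13/5, 16/3)
obs 7: x=2 → posterior Dirichlet(7/5, 11, 19/3, 13/5, 16/3)
obs 8: x=3 → posterior Dirichlet(7/5, 11, 19/3, 18/5, 16/3)
obs 9: x=1 → posterior Dirichlet(7/5, 12, 19/3, 18/5, 16/3)
obs 10: x=0 → posterior Dirichlet(12/5, 12, 19/3, 18/5, 16/3)
obs 11: x=0 → posterior Dirichlet(17/5, 12, 19/3, 18/5, 16/3)
obs 12: x=4 → posterior Dirichlet(17/5, 12, 19/3, 18/5, 19/3)
obs 13: x=1 → posterior Dirichlet(17/5, 13, 19/3, 18/5, 19/3)
obs 14: x=1 → posterior Dirichlet(17/5, 14, 19/3, 18/5, 19/3)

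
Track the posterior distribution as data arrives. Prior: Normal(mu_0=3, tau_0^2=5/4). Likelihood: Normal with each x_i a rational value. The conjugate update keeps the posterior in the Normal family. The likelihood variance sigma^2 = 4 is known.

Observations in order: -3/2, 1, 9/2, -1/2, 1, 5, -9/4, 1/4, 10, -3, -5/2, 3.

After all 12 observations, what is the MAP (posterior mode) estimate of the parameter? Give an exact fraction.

obs 1: x=-3/2 → posterior Normal(27/14, 20/21)
obs 2: x=1 → posterior Normal(7/4, 10/13)
obs 3: x=9/2 → posterior Normal(68/31, 20/31)
obs 4: x=-1/2 → posterior Normal(131/72, 5/9)
obs 5: x=1 → posterior Normal(141/82, 20/41)
obs 6: x=5 → posterior Normal(191/92, 10/23)
obs 7: x=-9/4 → posterior Normal(337/204, 20/51)
obs 8: x=1/4 → posterior Normal(171/112, 5/14)
obs 9: x=10 → posterior Normal(271/122, 20/61)
obs 10: x=-3 → posterior Normal(241/132, 10/33)
obs 11: x=-5/2 → posterior Normal(108/71, 20/71)
obs 12: x=3 → posterior Normal(123/76, 5/19)

123/76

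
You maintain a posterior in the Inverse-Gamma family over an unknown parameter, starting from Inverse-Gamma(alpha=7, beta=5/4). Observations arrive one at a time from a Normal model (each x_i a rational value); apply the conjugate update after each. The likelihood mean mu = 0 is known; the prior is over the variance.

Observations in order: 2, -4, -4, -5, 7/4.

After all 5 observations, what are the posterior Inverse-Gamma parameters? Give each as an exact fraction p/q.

alpha=19/2, beta=1065/32

obs 1: x=2 → posterior Inverse-Gamma(15/2, 13/4)
obs 2: x=-4 → posterior Inverse-Gamma(8, 45/4)
obs 3: x=-4 → posterior Inverse-Gamma(17/2, 77/4)
obs 4: x=-5 → posterior Inverse-Gamma(9, 127/4)
obs 5: x=7/4 → posterior Inverse-Gamma(19/2, 1065/32)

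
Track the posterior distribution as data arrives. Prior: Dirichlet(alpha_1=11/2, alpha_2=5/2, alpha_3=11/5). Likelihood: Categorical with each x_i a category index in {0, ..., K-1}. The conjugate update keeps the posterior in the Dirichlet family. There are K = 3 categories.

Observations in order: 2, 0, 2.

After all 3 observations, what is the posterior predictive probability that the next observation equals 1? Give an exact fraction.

25/132

obs 1: x=2 → posterior Dirichlet(11/2, 5/2, 16/5)
obs 2: x=0 → posterior Dirichlet(13/2, 5/2, 16/5)
obs 3: x=2 → posterior Dirichlet(13/2, 5/2, 21/5)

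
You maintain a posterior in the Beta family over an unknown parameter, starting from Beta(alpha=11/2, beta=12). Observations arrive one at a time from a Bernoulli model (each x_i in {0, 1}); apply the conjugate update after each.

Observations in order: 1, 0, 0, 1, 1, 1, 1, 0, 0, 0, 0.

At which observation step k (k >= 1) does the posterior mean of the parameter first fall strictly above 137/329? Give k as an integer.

obs 1: x=1 → posterior Beta(13/2, 12)
obs 2: x=0 → posterior Beta(13/2, 13)
obs 3: x=0 → posterior Beta(13/2, 14)
obs 4: x=1 → posterior Beta(15/2, 14)
obs 5: x=1 → posterior Beta(17/2, 14)
obs 6: x=1 → posterior Beta(19/2, 14)
obs 7: x=1 → posterior Beta(21/2, 14)
obs 8: x=0 → posterior Beta(21/2, 15)
obs 9: x=0 → posterior Beta(21/2, 16)
obs 10: x=0 → posterior Beta(21/2, 17)
obs 11: x=0 → posterior Beta(21/2, 18)

k = 7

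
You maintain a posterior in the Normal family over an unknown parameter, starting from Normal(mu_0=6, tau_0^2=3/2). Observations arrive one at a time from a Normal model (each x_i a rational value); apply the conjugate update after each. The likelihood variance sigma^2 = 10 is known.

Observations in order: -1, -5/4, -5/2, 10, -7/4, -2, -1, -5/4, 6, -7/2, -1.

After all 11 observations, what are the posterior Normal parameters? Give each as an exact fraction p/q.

mu_0=489/212, tau_0^2=30/53

obs 1: x=-1 → posterior Normal(117/23, 30/23)
obs 2: x=-5/4 → posterior Normal(453/104, 15/13)
obs 3: x=-5/2 → posterior Normal(423/116, 30/29)
obs 4: x=10 → posterior Normal(543/128, 15/16)
obs 5: x=-7/4 → posterior Normal(261/70, 6/7)
obs 6: x=-2 → posterior Normal(249/76, 15/19)
obs 7: x=-1 → posterior Normal(243/82, 30/41)
obs 8: x=-5/4 → posterior Normal(471/176, 15/22)
obs 9: x=6 → posterior Normal(543/188, 30/47)
obs 10: x=-7/2 → posterior Normal(501/200, 3/5)
obs 11: x=-1 → posterior Normal(489/212, 30/53)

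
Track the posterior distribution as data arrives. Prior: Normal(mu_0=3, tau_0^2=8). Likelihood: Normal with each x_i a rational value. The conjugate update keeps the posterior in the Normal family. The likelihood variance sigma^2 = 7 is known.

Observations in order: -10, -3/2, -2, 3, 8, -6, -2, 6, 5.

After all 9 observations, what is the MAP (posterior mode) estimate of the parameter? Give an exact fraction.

obs 1: x=-10 → posterior Normal(-59/15, 56/15)
obs 2: x=-3/2 → posterior Normal(-71/23, 56/23)
obs 3: x=-2 → posterior Normal(-87/31, 56/31)
obs 4: x=3 → posterior Normal(-21/13, 56/39)
obs 5: x=8 → posterior Normal(1/47, 56/47)
obs 6: x=-6 → posterior Normal(-47/55, 56/55)
obs 7: x=-2 → posterior Normal(-1, 8/9)
obs 8: x=6 → posterior Normal(-15/71, 56/71)
obs 9: x=5 → posterior Normal(25/79, 56/79)

25/79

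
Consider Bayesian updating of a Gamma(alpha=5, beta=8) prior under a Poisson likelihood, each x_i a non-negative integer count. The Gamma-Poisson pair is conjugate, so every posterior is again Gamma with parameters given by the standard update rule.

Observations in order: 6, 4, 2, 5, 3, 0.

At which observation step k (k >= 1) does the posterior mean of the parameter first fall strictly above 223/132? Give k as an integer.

k = 4

obs 1: x=6 → posterior Gamma(11, 9)
obs 2: x=4 → posterior Gamma(15, 10)
obs 3: x=2 → posterior Gamma(17, 11)
obs 4: x=5 → posterior Gamma(22, 12)
obs 5: x=3 → posterior Gamma(25, 13)
obs 6: x=0 → posterior Gamma(25, 14)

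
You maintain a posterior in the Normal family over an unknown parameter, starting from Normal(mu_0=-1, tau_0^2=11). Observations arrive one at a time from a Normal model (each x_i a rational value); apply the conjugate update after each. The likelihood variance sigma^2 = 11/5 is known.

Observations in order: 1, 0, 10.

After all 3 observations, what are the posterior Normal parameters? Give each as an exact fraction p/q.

obs 1: x=1 → posterior Normal(2/3, 11/6)
obs 2: x=0 → posterior Normal(4/11, 1)
obs 3: x=10 → posterior Normal(27/8, 11/16)

mu_0=27/8, tau_0^2=11/16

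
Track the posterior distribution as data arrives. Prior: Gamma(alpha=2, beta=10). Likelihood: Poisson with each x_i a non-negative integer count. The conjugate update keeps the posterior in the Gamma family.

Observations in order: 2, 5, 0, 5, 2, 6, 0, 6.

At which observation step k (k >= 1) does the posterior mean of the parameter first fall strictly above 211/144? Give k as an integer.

k = 8

obs 1: x=2 → posterior Gamma(4, 11)
obs 2: x=5 → posterior Gamma(9, 12)
obs 3: x=0 → posterior Gamma(9, 13)
obs 4: x=5 → posterior Gamma(14, 14)
obs 5: x=2 → posterior Gamma(16, 15)
obs 6: x=6 → posterior Gamma(22, 16)
obs 7: x=0 → posterior Gamma(22, 17)
obs 8: x=6 → posterior Gamma(28, 18)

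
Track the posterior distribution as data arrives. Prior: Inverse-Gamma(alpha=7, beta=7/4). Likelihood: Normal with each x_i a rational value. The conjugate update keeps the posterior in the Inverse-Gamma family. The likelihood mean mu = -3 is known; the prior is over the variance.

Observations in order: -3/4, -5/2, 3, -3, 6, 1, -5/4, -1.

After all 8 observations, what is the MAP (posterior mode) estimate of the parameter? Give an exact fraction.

397/64

obs 1: x=-3/4 → posterior Inverse-Gamma(15/2, 137/32)
obs 2: x=-5/2 → posterior Inverse-Gamma(8, 141/32)
obs 3: x=3 → posterior Inverse-Gamma(17/2, 717/32)
obs 4: x=-3 → posterior Inverse-Gamma(9, 717/32)
obs 5: x=6 → posterior Inverse-Gamma(19/2, 2013/32)
obs 6: x=1 → posterior Inverse-Gamma(10, 2269/32)
obs 7: x=-5/4 → posterior Inverse-Gamma(21/2, 1159/16)
obs 8: x=-1 → posterior Inverse-Gamma(11, 1191/16)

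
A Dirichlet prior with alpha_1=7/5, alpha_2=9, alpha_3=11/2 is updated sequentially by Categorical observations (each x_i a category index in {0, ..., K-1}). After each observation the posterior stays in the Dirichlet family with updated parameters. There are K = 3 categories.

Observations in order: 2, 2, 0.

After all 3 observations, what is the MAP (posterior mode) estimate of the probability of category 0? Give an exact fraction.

obs 1: x=2 → posterior Dirichlet(7/5, 9, 13/2)
obs 2: x=2 → posterior Dirichlet(7/5, 9, 15/2)
obs 3: x=0 → posterior Dirichlet(12/5, 9, 15/2)

14/159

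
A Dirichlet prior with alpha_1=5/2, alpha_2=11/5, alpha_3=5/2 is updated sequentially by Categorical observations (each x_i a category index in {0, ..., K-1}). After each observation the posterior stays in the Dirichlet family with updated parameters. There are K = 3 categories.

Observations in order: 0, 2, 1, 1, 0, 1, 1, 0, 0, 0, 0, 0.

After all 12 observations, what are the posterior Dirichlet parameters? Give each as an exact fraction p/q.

obs 1: x=0 → posterior Dirichlet(7/2, 11/5, 5/2)
obs 2: x=2 → posterior Dirichlet(7/2, 11/5, 7/2)
obs 3: x=1 → posterior Dirichlet(7/2, 16/5, 7/2)
obs 4: x=1 → posterior Dirichlet(7/2, 21/5, 7/2)
obs 5: x=0 → posterior Dirichlet(9/2, 21/5, 7/2)
obs 6: x=1 → posterior Dirichlet(9/2, 26/5, 7/2)
obs 7: x=1 → posterior Dirichlet(9/2, 31/5, 7/2)
obs 8: x=0 → posterior Dirichlet(11/2, 31/5, 7/2)
obs 9: x=0 → posterior Dirichlet(13/2, 31/5, 7/2)
obs 10: x=0 → posterior Dirichlet(15/2, 31/5, 7/2)
obs 11: x=0 → posterior Dirichlet(17/2, 31/5, 7/2)
obs 12: x=0 → posterior Dirichlet(19/2, 31/5, 7/2)

alpha_1=19/2, alpha_2=31/5, alpha_3=7/2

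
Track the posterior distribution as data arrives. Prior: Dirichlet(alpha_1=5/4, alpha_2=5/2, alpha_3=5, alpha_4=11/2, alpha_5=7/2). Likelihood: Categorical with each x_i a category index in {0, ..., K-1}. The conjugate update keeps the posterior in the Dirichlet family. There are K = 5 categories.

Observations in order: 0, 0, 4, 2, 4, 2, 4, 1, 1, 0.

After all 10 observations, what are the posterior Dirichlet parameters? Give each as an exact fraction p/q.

alpha_1=17/4, alpha_2=9/2, alpha_3=7, alpha_4=11/2, alpha_5=13/2

obs 1: x=0 → posterior Dirichlet(9/4, 5/2, 5, 11/2, 7/2)
obs 2: x=0 → posterior Dirichlet(13/4, 5/2, 5, 11/2, 7/2)
obs 3: x=4 → posterior Dirichlet(13/4, 5/2, 5, 11/2, 9/2)
obs 4: x=2 → posterior Dirichlet(13/4, 5/2, 6, 11/2, 9/2)
obs 5: x=4 → posterior Dirichlet(13/4, 5/2, 6, 11/2, 11/2)
obs 6: x=2 → posterior Dirichlet(13/4, 5/2, 7, 11/2, 11/2)
obs 7: x=4 → posterior Dirichlet(13/4, 5/2, 7, 11/2, 13/2)
obs 8: x=1 → posterior Dirichlet(13/4, 7/2, 7, 11/2, 13/2)
obs 9: x=1 → posterior Dirichlet(13/4, 9/2, 7, 11/2, 13/2)
obs 10: x=0 → posterior Dirichlet(17/4, 9/2, 7, 11/2, 13/2)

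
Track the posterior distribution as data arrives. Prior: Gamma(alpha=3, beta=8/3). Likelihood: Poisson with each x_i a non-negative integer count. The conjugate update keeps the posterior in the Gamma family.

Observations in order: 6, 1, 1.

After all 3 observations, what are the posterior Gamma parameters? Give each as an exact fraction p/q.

alpha=11, beta=17/3

obs 1: x=6 → posterior Gamma(9, 11/3)
obs 2: x=1 → posterior Gamma(10, 14/3)
obs 3: x=1 → posterior Gamma(11, 17/3)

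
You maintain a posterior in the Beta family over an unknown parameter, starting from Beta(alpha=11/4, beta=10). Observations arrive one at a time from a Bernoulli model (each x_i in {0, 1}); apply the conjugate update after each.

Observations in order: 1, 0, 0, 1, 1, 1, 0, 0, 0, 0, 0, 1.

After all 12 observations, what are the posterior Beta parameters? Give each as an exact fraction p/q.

obs 1: x=1 → posterior Beta(15/4, 10)
obs 2: x=0 → posterior Beta(15/4, 11)
obs 3: x=0 → posterior Beta(15/4, 12)
obs 4: x=1 → posterior Beta(19/4, 12)
obs 5: x=1 → posterior Beta(23/4, 12)
obs 6: x=1 → posterior Beta(27/4, 12)
obs 7: x=0 → posterior Beta(27/4, 13)
obs 8: x=0 → posterior Beta(27/4, 14)
obs 9: x=0 → posterior Beta(27/4, 15)
obs 10: x=0 → posterior Beta(27/4, 16)
obs 11: x=0 → posterior Beta(27/4, 17)
obs 12: x=1 → posterior Beta(31/4, 17)

alpha=31/4, beta=17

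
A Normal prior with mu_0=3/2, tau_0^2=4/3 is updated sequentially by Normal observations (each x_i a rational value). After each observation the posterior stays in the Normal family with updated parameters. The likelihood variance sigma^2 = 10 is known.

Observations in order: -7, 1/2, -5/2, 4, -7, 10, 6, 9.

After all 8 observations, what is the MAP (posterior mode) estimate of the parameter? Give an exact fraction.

97/62

obs 1: x=-7 → posterior Normal(1/2, 20/17)
obs 2: x=1/2 → posterior Normal(1/2, 20/19)
obs 3: x=-5/2 → posterior Normal(3/14, 20/21)
obs 4: x=4 → posterior Normal(25/46, 20/23)
obs 5: x=-7 → posterior Normal(-3/50, 4/5)
obs 6: x=10 → posterior Normal(37/54, 20/27)
obs 7: x=6 → posterior Normal(61/58, 20/29)
obs 8: x=9 → posterior Normal(97/62, 20/31)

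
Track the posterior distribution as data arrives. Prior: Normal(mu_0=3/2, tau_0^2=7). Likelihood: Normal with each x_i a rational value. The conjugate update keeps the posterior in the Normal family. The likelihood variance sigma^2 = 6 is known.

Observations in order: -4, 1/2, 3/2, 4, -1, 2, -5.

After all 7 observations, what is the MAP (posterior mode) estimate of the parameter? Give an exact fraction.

-1/11

obs 1: x=-4 → posterior Normal(-19/13, 42/13)
obs 2: x=1/2 → posterior Normal(-31/40, 21/10)
obs 3: x=3/2 → posterior Normal(-5/27, 14/9)
obs 4: x=4 → posterior Normal(23/34, 21/17)
obs 5: x=-1 → posterior Normal(16/41, 42/41)
obs 6: x=2 → posterior Normal(5/8, 7/8)
obs 7: x=-5 → posterior Normal(-1/11, 42/55)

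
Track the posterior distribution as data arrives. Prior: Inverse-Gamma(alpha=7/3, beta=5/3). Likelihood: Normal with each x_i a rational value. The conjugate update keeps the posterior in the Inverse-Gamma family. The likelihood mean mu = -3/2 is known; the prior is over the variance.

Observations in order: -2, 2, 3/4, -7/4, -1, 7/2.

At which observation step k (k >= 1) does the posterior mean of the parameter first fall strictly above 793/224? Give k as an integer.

obs 1: x=-2 → posterior Inverse-Gamma(17/6, 43/24)
obs 2: x=2 → posterior Inverse-Gamma(10/3, 95/12)
obs 3: x=3/4 → posterior Inverse-Gamma(23/6, 1003/96)
obs 4: x=-7/4 → posterior Inverse-Gamma(13/3, 503/48)
obs 5: x=-1 → posterior Inverse-Gamma(29/6, 509/48)
obs 6: x=7/2 → posterior Inverse-Gamma(16/3, 1109/48)

k = 3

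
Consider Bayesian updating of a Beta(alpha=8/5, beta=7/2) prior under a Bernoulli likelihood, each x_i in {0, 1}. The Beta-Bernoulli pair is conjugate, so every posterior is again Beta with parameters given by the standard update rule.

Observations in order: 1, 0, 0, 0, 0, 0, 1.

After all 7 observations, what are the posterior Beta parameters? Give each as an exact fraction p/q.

obs 1: x=1 → posterior Beta(13/5, 7/2)
obs 2: x=0 → posterior Beta(13/5, 9/2)
obs 3: x=0 → posterior Beta(13/5, 11/2)
obs 4: x=0 → posterior Beta(13/5, 13/2)
obs 5: x=0 → posterior Beta(13/5, 15/2)
obs 6: x=0 → posterior Beta(13/5, 17/2)
obs 7: x=1 → posterior Beta(18/5, 17/2)

alpha=18/5, beta=17/2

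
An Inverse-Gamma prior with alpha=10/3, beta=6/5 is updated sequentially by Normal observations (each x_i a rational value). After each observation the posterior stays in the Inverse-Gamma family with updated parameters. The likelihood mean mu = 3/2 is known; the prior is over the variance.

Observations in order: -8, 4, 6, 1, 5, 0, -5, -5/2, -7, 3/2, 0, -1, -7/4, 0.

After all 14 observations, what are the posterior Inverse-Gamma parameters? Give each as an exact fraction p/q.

obs 1: x=-8 → posterior Inverse-Gamma(23/6, 1853/40)
obs 2: x=4 → posterior Inverse-Gamma(13/3, 989/20)
obs 3: x=6 → posterior Inverse-Gamma(29/6, 2383/40)
obs 4: x=1 → posterior Inverse-Gamma(16/3, 597/10)
obs 5: x=5 → posterior Inverse-Gamma(35/6, 2633/40)
obs 6: x=0 → posterior Inverse-Gamma(19/3, 1339/20)
obs 7: x=-5 → posterior Inverse-Gamma(41/6, 3523/40)
obs 8: x=-5/2 → posterior Inverse-Gamma(22/3, 3843/40)
obs 9: x=-7 → posterior Inverse-Gamma(47/6, 661/5)
obs 10: x=3/2 → posterior Inverse-Gamma(25/3, 661/5)
obs 11: x=0 → posterior Inverse-Gamma(53/6, 5333/40)
obs 12: x=-1 → posterior Inverse-Gamma(28/3, 2729/20)
obs 13: x=-7/4 → posterior Inverse-Gamma(59/6, 22677/160)
obs 14: x=0 → posterior Inverse-Gamma(31/3, 22857/160)

alpha=31/3, beta=22857/160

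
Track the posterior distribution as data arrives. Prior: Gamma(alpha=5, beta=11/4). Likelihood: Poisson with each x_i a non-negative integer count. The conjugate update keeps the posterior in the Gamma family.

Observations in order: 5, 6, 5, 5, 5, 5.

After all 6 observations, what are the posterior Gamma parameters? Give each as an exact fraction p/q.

obs 1: x=5 → posterior Gamma(10, 15/4)
obs 2: x=6 → posterior Gamma(16, 19/4)
obs 3: x=5 → posterior Gamma(21, 23/4)
obs 4: x=5 → posterior Gamma(26, 27/4)
obs 5: x=5 → posterior Gamma(31, 31/4)
obs 6: x=5 → posterior Gamma(36, 35/4)

alpha=36, beta=35/4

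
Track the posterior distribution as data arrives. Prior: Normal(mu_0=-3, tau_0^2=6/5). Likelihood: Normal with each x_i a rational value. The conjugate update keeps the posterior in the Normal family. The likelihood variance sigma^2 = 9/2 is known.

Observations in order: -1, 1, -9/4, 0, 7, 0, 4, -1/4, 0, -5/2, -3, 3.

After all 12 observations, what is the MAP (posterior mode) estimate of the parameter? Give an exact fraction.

-1/3

obs 1: x=-1 → posterior Normal(-49/19, 18/19)
obs 2: x=1 → posterior Normal(-45/23, 18/23)
obs 3: x=-9/4 → posterior Normal(-2, 2/3)
obs 4: x=0 → posterior Normal(-54/31, 18/31)
obs 5: x=7 → posterior Normal(-26/35, 18/35)
obs 6: x=0 → posterior Normal(-2/3, 6/13)
obs 7: x=4 → posterior Normal(-10/43, 18/43)
obs 8: x=-1/4 → posterior Normal(-11/47, 18/47)
obs 9: x=0 → posterior Normal(-11/51, 6/17)
obs 10: x=-5/2 → posterior Normal(-21/55, 18/55)
obs 11: x=-3 → posterior Normal(-33/59, 18/59)
obs 12: x=3 → posterior Normal(-1/3, 2/7)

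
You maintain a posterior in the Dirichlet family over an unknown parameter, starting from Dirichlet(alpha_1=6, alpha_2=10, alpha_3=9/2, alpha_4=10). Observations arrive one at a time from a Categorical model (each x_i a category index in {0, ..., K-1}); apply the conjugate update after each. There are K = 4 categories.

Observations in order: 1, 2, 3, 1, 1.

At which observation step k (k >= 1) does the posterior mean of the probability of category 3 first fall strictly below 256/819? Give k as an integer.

obs 1: x=1 → posterior Dirichlet(6, 11, 9/2, 10)
obs 2: x=2 → posterior Dirichlet(6, 11, 11/2, 10)
obs 3: x=3 → posterior Dirichlet(6, 11, 11/2, 11)
obs 4: x=1 → posterior Dirichlet(6, 12, 11/2, 11)
obs 5: x=1 → posterior Dirichlet(6, 13, 11/2, 11)

k = 2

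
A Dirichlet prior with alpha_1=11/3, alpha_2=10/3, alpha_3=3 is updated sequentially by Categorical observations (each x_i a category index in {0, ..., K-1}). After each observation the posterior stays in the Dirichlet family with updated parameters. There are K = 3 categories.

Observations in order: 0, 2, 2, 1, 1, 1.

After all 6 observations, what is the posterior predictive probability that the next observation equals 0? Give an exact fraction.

7/24

obs 1: x=0 → posterior Dirichlet(14/3, 10/3, 3)
obs 2: x=2 → posterior Dirichlet(14/3, 10/3, 4)
obs 3: x=2 → posterior Dirichlet(14/3, 10/3, 5)
obs 4: x=1 → posterior Dirichlet(14/3, 13/3, 5)
obs 5: x=1 → posterior Dirichlet(14/3, 16/3, 5)
obs 6: x=1 → posterior Dirichlet(14/3, 19/3, 5)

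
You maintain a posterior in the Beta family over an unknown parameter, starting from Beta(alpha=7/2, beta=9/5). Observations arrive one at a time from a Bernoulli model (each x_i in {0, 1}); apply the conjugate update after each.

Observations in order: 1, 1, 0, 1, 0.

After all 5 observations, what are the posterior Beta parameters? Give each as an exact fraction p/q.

obs 1: x=1 → posterior Beta(9/2, 9/5)
obs 2: x=1 → posterior Beta(11/2, 9/5)
obs 3: x=0 → posterior Beta(11/2, 14/5)
obs 4: x=1 → posterior Beta(13/2, 14/5)
obs 5: x=0 → posterior Beta(13/2, 19/5)

alpha=13/2, beta=19/5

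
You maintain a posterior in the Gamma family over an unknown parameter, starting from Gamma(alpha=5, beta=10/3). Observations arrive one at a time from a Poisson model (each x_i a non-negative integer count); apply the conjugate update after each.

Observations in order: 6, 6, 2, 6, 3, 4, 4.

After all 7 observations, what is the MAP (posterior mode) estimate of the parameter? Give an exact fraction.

obs 1: x=6 → posterior Gamma(11, 13/3)
obs 2: x=6 → posterior Gamma(17, 16/3)
obs 3: x=2 → posterior Gamma(19, 19/3)
obs 4: x=6 → posterior Gamma(25, 22/3)
obs 5: x=3 → posterior Gamma(28, 25/3)
obs 6: x=4 → posterior Gamma(32, 28/3)
obs 7: x=4 → posterior Gamma(36, 31/3)

105/31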